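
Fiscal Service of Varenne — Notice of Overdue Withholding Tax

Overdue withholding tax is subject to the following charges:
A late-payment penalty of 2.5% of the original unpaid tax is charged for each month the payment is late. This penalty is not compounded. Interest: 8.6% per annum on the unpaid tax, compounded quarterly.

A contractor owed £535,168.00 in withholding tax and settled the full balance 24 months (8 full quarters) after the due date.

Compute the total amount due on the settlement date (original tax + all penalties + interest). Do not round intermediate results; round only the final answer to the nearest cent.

Late-payment penalty: 24 × 2.5% × £535,168.00 = £321,100.80
Interest (8.6%/yr ÷ 4 = 2.15%/quarter): £535,168.00 × ((1 + 0.0215)^8 − 1) = £99,281.5665…
Total = £535,168.00 + £321,100.8000 + £99,281.5665… = £955,550.37

£955,550.37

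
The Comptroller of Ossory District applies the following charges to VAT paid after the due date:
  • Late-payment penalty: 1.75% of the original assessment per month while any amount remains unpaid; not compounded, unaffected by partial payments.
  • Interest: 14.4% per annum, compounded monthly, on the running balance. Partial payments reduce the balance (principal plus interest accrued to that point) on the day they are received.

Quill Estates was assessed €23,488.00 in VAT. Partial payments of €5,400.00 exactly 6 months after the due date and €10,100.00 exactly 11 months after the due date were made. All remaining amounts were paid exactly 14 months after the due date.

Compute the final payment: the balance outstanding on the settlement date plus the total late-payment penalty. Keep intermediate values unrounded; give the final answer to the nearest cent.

Monthly rate = 14.4% ÷ 12 = 1.2%
Balance at month 6: €23,488.0000 × (1 + 0.012)^6 = €25,230.6892…
After €5,400.00 payment: €25,230.6892… − €5,400.00 = €19,830.6892…
Balance at month 11: €19,830.6892… × (1 + 0.012)^5 = €21,049.4314…
After €10,100.00 payment: €21,049.4314… − €10,100.00 = €10,949.4314…
Balance at month 14: €10,949.4314… × (1 + 0.012)^3 = €11,348.3601…
Penalty: 14 × 1.75% × €23,488.00 = €5,754.56
Final settlement = outstanding balance + penalty = €11,348.3601… + €5,754.56 = €17,102.92

€17,102.92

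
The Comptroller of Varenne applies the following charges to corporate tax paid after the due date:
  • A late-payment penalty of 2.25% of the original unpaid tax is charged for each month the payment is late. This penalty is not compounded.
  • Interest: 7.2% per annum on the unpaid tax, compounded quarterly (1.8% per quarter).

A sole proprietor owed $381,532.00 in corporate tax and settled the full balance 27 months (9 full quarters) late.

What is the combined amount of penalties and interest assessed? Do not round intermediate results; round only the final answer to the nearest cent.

$298,231.11

Late-payment penalty: 27 × 2.25% × $381,532.00 = $231,780.69
Interest: $381,532.00 × ((1 + 0.018)^9 − 1) = $381,532.00 × 0.1741674… = $66,450.4196…
Penalties + interest = $231,780.6900 + $66,450.4196… = $298,231.11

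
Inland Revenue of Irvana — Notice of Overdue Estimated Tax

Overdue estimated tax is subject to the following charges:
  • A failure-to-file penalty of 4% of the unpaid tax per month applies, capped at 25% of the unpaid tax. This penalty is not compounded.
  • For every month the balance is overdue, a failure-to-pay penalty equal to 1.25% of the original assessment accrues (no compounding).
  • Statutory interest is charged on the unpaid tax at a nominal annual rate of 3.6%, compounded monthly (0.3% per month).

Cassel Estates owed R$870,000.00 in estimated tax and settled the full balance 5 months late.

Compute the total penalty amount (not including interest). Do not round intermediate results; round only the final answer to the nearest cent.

Failure-to-file: 5 × 4% × R$870,000.00 = R$174,000.00 (under the 25% cap)
Failure-to-pay penalty: 5 × 1.25% × R$870,000.00 = R$54,375.00
Total penalty = R$174,000.00 + R$54,375.00 = R$228,375.00

R$228,375.00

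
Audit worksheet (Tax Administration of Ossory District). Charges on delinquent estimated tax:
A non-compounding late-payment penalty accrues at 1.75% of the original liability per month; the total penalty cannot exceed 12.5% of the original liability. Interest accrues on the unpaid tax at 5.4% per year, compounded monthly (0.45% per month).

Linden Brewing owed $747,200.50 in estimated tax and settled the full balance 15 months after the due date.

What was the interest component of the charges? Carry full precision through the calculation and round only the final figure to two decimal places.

$52,056.17

Interest: $747,200.50 × ((1 + 0.0045)^15 − 1) = $747,200.50 × 0.0696683… = $52,056.1716…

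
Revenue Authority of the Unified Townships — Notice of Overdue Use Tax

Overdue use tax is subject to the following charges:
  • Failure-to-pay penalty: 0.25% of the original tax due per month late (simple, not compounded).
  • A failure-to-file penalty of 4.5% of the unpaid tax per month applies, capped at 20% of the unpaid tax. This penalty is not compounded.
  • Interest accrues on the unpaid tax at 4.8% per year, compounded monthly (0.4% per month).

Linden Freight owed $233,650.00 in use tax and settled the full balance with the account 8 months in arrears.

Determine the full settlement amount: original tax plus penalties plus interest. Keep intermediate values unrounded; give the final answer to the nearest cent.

$292,635.32

Failure-to-file: 8 × 4.5% × $233,650.00 = $84,114.00, capped at 20% × $233,650.00 = $46,730.00
Failure-to-pay penalty = 0.25% × $233,650.00 × 8 mo = $4,673.00
Interest: $233,650.00 × ((1 + 0.004)^8 − 1) = $233,650.00 × 0.0324516… = $7,582.3168…
Total = $233,650.00 + $51,403.0000 + $7,582.3168… = $292,635.32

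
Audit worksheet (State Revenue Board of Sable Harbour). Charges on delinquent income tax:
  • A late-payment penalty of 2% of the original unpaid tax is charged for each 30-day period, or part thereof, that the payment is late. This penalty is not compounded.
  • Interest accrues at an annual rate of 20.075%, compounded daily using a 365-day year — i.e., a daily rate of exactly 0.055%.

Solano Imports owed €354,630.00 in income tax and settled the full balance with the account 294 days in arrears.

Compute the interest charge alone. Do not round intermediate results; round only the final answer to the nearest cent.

€62,221.71

Interest: €354,630.00 × ((1 + 0.00055)^294 − 1) = €354,630.00 × 0.17545528… = €62,221.7076…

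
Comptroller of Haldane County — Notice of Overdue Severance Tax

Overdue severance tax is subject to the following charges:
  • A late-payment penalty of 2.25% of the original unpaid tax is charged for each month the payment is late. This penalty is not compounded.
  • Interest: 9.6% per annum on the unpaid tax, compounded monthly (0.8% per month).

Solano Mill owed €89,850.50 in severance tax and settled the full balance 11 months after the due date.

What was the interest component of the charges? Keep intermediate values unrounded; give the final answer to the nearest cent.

Interest: €89,850.50 × ((1 + 0.008)^11 − 1) = €89,850.50 × 0.0916058… = €8,230.8312…

€8,230.83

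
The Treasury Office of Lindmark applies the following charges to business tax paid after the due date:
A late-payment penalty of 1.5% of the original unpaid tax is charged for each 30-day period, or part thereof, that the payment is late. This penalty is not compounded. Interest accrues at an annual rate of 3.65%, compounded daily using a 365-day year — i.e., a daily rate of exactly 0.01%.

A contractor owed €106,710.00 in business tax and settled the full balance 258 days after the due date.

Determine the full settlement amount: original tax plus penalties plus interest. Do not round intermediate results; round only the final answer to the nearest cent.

Penalty periods: ⌈258/30⌉ = 9; penalty = 9 × 1.5% × €106,710.00 = €14,405.85
Interest: €106,710.00 × ((1 + 0.0001)^258 − 1) = €106,710.00 × 0.02613438… = €2,788.7994…
Total = €106,710.00 + €14,405.8500 + €2,788.7994… = €123,904.65

€123,904.65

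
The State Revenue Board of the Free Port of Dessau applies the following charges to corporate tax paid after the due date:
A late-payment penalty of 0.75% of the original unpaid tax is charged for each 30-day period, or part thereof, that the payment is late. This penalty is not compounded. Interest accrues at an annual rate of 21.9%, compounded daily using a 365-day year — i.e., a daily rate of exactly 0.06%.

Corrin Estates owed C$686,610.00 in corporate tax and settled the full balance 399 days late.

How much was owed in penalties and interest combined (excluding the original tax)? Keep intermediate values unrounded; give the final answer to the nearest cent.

C$257,750.25

Penalty periods: ⌈399/30⌉ = 14; penalty = 14 × 0.75% × C$686,610.00 = C$72,094.05
Interest: C$686,610.00 × ((1 + 0.0006)^399 − 1) = C$686,610.00 × 0.27039542… = C$185,656.2014…
Penalties + interest = C$72,094.0500 + C$185,656.2014… = C$257,750.25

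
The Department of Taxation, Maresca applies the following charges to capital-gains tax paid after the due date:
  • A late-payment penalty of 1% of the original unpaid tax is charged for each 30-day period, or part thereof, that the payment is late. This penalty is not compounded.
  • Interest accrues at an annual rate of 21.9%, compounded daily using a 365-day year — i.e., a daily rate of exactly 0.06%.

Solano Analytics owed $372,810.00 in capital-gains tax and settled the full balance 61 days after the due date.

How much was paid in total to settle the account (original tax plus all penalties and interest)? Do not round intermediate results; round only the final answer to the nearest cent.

$397,887.68

Penalty periods: ⌈61/30⌉ = 3; penalty = 3 × 1% × $372,810.00 = $11,184.30
Interest: $372,810.00 × ((1 + 0.0006)^61 − 1) = $372,810.00 × 0.03726664… = $13,893.3768…
Total = $372,810.00 + $11,184.3000 + $13,893.3768… = $397,887.68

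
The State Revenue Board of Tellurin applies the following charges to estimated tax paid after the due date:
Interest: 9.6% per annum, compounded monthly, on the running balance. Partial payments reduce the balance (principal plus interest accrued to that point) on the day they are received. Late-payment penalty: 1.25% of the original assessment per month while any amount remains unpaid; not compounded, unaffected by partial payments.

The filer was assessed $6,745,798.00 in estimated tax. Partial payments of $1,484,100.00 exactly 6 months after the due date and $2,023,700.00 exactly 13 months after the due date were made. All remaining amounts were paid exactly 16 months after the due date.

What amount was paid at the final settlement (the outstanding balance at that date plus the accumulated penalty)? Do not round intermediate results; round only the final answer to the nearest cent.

Monthly rate = 9.6% ÷ 12 = 0.8%
Balance at month 6: $6,745,798.0000 × (1 + 0.008)^6 = $7,076,141.7628…
After $1,484,100.00 payment: $7,076,141.7628… − $1,484,100.00 = $5,592,041.7628…
Balance at month 13: $5,592,041.7628… × (1 + 0.008)^7 = $5,912,812.8206…
After $2,023,700.00 payment: $5,912,812.8206… − $2,023,700.00 = $3,889,112.8206…
Balance at month 16: $3,889,112.8206… × (1 + 0.008)^3 = $3,983,200.2292…
Penalty: 16 × 1.25% × $6,745,798.00 = $1,349,159.60
Final settlement = outstanding balance + penalty = $3,983,200.2292… + $1,349,159.60 = $5,332,359.83

$5,332,359.83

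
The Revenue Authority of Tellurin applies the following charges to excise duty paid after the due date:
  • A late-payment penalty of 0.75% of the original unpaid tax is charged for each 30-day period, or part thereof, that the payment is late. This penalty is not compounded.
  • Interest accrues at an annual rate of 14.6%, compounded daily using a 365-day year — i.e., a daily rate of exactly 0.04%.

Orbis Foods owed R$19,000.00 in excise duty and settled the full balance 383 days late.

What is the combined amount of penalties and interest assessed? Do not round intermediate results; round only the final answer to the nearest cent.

Penalty periods: ⌈383/30⌉ = 13; penalty = 13 × 0.75% × R$19,000.00 = R$1,852.50
Interest: R$19,000.00 × ((1 + 0.0004)^383 − 1) = R$19,000.00 × 0.16552236… = R$3,144.9249…
Penalties + interest = R$1,852.5000 + R$3,144.9249… = R$4,997.42

R$4,997.42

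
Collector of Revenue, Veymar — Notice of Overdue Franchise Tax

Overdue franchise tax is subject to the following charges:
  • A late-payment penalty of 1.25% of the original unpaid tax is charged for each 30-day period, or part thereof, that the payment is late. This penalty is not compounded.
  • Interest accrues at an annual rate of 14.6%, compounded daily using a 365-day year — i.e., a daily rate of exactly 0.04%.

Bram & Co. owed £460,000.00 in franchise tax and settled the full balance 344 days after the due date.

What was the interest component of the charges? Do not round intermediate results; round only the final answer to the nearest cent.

Interest: £460,000.00 × ((1 + 0.0004)^344 − 1) = £460,000.00 × 0.14748488… = £67,843.0453…

£67,843.05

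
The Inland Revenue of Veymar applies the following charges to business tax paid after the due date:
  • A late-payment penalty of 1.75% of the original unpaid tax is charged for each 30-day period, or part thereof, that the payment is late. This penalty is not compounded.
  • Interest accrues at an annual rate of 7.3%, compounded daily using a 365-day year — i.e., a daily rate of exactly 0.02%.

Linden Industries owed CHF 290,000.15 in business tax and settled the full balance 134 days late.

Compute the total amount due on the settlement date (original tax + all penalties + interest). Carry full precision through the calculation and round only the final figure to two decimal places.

CHF 323,251.45

Penalty periods: ⌈134/30⌉ = 5; penalty = 5 × 1.75% × CHF 290,000.15 = CHF 25,375.01…
Interest: CHF 290,000.15 × ((1 + 0.0002)^134 − 1) = CHF 290,000.15 × 0.02715960… = CHF 7,876.2873…
Total = CHF 290,000.15 + CHF 25,375.0131… + CHF 7,876.2873… = CHF 323,251.45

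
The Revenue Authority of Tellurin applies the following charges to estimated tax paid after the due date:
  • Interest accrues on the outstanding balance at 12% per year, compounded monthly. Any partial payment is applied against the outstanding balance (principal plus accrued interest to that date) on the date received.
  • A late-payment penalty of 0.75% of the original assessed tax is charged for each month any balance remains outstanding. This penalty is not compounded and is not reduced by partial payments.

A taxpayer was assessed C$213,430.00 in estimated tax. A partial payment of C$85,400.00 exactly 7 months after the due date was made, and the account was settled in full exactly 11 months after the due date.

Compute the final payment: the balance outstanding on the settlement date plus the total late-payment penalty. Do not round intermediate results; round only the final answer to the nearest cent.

Monthly rate = 12% ÷ 12 = 1%
Balance at month 7: C$213,430.0000 × (1 + 0.01)^7 = C$228,825.8482…
After C$85,400.00 payment: C$228,825.8482… − C$85,400.00 = C$143,425.8482…
Balance at month 11: C$143,425.8482… × (1 + 0.01)^4 = C$149,249.5128…
Penalty: 11 × 0.75% × C$213,430.00 = C$17,607.98…
Final settlement = outstanding balance + penalty = C$149,249.5128… + C$17,607.98… = C$166,857.49

C$166,857.49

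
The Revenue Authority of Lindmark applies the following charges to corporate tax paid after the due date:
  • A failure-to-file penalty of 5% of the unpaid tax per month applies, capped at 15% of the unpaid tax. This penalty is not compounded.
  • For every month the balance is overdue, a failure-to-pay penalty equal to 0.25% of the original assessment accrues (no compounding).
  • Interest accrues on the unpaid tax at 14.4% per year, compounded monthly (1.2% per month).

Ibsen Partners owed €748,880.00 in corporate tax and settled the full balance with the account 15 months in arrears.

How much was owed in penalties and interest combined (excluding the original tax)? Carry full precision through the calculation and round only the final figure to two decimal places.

€287,147.03

Failure-to-file: 15 × 5% × €748,880.00 = €561,660.00, capped at 15% × €748,880.00 = €112,332.00
Failure-to-pay penalty: 15 × 0.25% × €748,880.00 = €28,083.00
Interest: €748,880.00 × ((1 + 0.012)^15 − 1) = €748,880.00 × 0.1959353… = €146,732.0328…
Penalties + interest = €140,415.0000 + €146,732.0328… = €287,147.03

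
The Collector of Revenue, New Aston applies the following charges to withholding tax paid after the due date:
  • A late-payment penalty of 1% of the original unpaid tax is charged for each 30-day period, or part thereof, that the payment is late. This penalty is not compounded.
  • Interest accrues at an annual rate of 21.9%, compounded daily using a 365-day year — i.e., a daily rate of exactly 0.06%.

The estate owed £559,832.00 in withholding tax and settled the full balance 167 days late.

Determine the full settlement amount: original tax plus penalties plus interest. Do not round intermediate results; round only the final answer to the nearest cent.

£652,405.13

Penalty periods: ⌈167/30⌉ = 6; penalty = 6 × 1% × £559,832.00 = £33,589.92
Interest: £559,832.00 × ((1 + 0.0006)^167 − 1) = £559,832.00 × 0.10535876… = £58,983.2054…
Total = £559,832.00 + £33,589.9200 + £58,983.2054… = £652,405.13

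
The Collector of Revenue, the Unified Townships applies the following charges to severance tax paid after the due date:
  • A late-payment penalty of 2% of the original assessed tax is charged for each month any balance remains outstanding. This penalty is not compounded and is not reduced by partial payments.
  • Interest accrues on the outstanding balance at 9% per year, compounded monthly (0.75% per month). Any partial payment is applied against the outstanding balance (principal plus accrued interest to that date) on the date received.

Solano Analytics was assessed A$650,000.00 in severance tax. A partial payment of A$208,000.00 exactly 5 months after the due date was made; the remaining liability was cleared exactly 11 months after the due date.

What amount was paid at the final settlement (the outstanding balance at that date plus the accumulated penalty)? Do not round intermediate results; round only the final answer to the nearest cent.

A$631,144.60

Balance at month 5: A$650,000.0000 × (1 + 0.0075)^5 = A$674,743.3775…
After A$208,000.00 payment: A$674,743.3775… − A$208,000.00 = A$466,743.3775…
Balance at month 11: A$466,743.3775… × (1 + 0.0075)^6 = A$488,144.6046…
Penalty: 11 × 2% × A$650,000.00 = A$143,000.00
Final settlement = outstanding balance + penalty = A$488,144.6046… + A$143,000.00 = A$631,144.60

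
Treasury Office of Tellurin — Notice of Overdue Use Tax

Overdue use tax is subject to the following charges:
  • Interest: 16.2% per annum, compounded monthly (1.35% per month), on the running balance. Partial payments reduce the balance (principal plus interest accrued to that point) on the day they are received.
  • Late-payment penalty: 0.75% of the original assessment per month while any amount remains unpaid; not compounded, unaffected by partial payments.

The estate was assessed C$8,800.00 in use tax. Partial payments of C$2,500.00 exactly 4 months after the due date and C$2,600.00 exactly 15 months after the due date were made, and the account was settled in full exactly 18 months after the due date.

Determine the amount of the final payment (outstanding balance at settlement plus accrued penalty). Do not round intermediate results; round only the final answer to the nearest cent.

Balance at month 4: C$8,800.0000 × (1 + 0.0135)^4 = C$9,284.9097…
After C$2,500.00 payment: C$9,284.9097… − C$2,500.00 = C$6,784.9097…
Balance at month 15: C$6,784.9097… × (1 + 0.0135)^11 = C$7,863.3092…
After C$2,600.00 payment: C$7,863.3092… − C$2,600.00 = C$5,263.3092…
Balance at month 18: C$5,263.3092… × (1 + 0.0135)^3 = C$5,479.3639…
Penalty: 18 × 0.75% × C$8,800.00 = C$1,188.00
Final settlement = outstanding balance + penalty = C$5,479.3639… + C$1,188.00 = C$6,667.36

C$6,667.36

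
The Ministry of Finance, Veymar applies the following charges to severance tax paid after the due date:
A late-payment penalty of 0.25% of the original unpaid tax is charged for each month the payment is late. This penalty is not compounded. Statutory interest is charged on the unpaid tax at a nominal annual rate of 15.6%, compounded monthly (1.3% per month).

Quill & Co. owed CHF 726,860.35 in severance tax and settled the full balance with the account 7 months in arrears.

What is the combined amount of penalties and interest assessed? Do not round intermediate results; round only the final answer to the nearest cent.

Late-payment penalty = 0.25% × CHF 726,860.35 × 7 mo = CHF 12,720.06…
Interest: CHF 726,860.35 × ((1 + 0.013)^7 − 1) = CHF 726,860.35 × 0.0946269… = CHF 68,780.5434…
Penalties + interest = CHF 12,720.0561… + CHF 68,780.5434… = CHF 81,500.60

CHF 81,500.60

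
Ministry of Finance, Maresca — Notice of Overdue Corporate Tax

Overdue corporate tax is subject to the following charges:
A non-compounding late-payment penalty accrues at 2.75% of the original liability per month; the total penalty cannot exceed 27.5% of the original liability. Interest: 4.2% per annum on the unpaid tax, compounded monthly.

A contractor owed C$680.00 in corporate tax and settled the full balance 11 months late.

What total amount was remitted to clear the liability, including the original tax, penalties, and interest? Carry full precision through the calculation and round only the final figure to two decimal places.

Penalty (uncapped): 11 × 2.75% × C$680.00 = C$205.70; cap = 27.5% × C$680.00 = C$187.00 → penalty = C$187.00
Interest (4.2%/yr ÷ 12 = 0.35%/month): C$680.00 × ((1 + 0.0035)^11 − 1) = C$26.6430…
Total = C$680.00 + C$187.0000 + C$26.6430… = C$893.64

C$893.64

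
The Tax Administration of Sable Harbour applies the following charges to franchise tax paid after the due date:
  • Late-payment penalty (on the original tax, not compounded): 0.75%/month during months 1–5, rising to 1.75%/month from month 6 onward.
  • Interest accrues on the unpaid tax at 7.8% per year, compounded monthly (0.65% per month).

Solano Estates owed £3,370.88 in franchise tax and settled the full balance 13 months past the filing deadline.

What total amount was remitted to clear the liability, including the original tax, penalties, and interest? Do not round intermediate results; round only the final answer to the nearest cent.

Penalty, months 1–5: 5 × 0.75% × £3,370.88 = £126.41…
Penalty, months 6–13: 8 × 1.75% × £3,370.88 = £471.92…
Interest: £3,370.88 × ((1 + 0.0065)^13 − 1) = £3,370.88 × 0.0878753… = £296.2172…
Total = £3,370.88 + £598.3312 + £296.2172… = £4,265.43

£4,265.43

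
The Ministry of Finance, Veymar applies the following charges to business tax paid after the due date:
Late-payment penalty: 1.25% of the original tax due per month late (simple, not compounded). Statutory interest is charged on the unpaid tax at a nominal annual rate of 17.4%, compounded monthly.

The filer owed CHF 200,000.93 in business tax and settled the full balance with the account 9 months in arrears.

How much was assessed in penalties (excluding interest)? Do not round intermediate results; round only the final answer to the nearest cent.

CHF 22,500.10

Late-payment penalty = 1.25% × CHF 200,000.93 × 9 mo = CHF 22,500.10…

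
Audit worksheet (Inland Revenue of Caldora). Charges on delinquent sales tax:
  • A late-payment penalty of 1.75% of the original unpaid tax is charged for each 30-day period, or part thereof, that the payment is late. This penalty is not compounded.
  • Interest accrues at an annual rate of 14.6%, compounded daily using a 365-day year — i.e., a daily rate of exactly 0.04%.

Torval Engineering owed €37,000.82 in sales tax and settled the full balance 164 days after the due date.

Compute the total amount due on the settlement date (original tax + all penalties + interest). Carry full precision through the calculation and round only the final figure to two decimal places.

Penalty periods: ⌈164/30⌉ = 6; penalty = 6 × 1.75% × €37,000.82 = €3,885.09…
Interest: €37,000.82 × ((1 + 0.0004)^164 − 1) = €37,000.82 × 0.06778551… = €2,508.1193…
Total = €37,000.82 + €3,885.0861 + €2,508.1193… = €43,394.03

€43,394.03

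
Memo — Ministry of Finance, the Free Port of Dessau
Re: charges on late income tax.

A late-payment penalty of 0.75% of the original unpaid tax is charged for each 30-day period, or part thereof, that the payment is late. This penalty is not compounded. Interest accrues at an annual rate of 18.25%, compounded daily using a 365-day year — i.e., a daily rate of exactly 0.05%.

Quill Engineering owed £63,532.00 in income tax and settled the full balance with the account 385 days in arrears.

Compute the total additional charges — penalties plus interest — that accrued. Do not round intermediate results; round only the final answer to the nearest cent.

Penalty periods: ⌈385/30⌉ = 13; penalty = 13 × 0.75% × £63,532.00 = £6,194.37
Interest: £63,532.00 × ((1 + 0.0005)^385 − 1) = £63,532.00 × 0.21221818… = £13,482.6456…
Penalties + interest = £6,194.3700 + £13,482.6456… = £19,677.02

£19,677.02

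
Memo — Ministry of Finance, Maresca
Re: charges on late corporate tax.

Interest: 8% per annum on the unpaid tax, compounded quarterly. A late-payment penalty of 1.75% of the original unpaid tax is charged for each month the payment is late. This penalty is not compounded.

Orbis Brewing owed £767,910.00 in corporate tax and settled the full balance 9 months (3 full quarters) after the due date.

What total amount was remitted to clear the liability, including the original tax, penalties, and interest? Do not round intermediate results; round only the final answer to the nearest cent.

£935,858.06

Late-payment penalty = 1.75% × £767,910.00 × 9 mo = £120,945.83…
Interest (8%/yr ÷ 4 = 2%/quarter): £767,910.00 × ((1 + 0.02)^3 − 1) = £47,002.2353…
Total = £767,910.00 + £120,945.8250 + £47,002.2353… = £935,858.06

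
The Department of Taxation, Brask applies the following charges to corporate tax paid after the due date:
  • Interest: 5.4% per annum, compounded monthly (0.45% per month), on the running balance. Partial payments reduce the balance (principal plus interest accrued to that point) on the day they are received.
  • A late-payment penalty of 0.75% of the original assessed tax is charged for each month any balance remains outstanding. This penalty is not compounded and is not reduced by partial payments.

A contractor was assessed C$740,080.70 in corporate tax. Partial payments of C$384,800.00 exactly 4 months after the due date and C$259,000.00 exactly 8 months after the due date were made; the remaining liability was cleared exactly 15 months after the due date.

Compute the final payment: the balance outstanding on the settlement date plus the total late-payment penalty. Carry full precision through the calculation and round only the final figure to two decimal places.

Balance at month 4: C$740,080.7000 × (1 + 0.0045)^4 = C$753,492.3425…
After C$384,800.00 payment: C$753,492.3425… − C$384,800.00 = C$368,692.3425…
Balance at month 8: C$368,692.3425… × (1 + 0.0045)^4 = C$375,373.7353…
After C$259,000.00 payment: C$375,373.7353… − C$259,000.00 = C$116,373.7353…
Balance at month 15: C$116,373.7353… × (1 + 0.0045)^7 = C$120,089.3687…
Penalty: 15 × 0.75% × C$740,080.70 = C$83,259.08…
Final settlement = outstanding balance + penalty = C$120,089.3687… + C$83,259.08… = C$203,348.45

C$203,348.45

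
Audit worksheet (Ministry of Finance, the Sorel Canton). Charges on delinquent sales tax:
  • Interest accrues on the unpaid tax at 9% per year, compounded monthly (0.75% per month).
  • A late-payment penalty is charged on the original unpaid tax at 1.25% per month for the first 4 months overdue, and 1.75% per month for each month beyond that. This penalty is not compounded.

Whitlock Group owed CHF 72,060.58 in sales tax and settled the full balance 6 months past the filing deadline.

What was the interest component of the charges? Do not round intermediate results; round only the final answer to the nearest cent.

Interest: CHF 72,060.58 × ((1 + 0.0075)^6 − 1) = CHF 72,060.58 × 0.0458522… = CHF 3,304.1387…

CHF 3,304.14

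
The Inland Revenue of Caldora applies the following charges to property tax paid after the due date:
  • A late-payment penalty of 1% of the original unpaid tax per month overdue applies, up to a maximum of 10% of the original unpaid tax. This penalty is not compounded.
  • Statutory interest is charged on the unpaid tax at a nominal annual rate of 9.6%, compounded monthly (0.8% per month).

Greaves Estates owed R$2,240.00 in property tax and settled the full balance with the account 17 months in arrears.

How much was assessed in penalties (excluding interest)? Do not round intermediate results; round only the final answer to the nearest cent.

R$224.00

Penalty (uncapped): 17 × 1% × R$2,240.00 = R$380.80; cap = 10% × R$2,240.00 = R$224.00 → penalty = R$224.00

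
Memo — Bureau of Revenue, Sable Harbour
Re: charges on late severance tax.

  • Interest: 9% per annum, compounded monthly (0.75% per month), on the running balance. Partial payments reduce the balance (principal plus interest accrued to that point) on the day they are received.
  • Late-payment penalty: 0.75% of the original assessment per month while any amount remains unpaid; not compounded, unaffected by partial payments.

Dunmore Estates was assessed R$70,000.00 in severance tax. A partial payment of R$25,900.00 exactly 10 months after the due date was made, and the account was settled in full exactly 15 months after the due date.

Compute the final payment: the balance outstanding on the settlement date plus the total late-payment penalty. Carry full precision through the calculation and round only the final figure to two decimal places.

R$59,291.25

Balance at month 10: R$70,000.0000 × (1 + 0.0075)^10 = R$75,430.7782…
After R$25,900.00 payment: R$75,430.7782… − R$25,900.00 = R$49,530.7782…
Balance at month 15: R$49,530.7782… × (1 + 0.0075)^5 = R$51,416.2532…
Penalty: 15 × 0.75% × R$70,000.00 = R$7,875.00
Final settlement = outstanding balance + penalty = R$51,416.2532… + R$7,875.00 = R$59,291.25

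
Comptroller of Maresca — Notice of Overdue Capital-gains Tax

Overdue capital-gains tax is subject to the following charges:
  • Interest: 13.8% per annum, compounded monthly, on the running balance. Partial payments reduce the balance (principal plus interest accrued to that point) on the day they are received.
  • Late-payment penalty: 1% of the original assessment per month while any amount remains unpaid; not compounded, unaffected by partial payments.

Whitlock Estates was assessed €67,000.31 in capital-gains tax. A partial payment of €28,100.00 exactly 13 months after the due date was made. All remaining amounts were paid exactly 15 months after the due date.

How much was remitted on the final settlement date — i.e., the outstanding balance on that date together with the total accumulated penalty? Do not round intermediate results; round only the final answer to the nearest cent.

€60,836.28

Monthly rate = 13.8% ÷ 12 = 1.15%
Balance at month 13: €67,000.3100 × (1 + 0.0115)^13 = €77,737.9967…
After €28,100.00 payment: €77,737.9967… − €28,100.00 = €49,637.9967…
Balance at month 15: €49,637.9967… × (1 + 0.0115)^2 = €50,786.2352…
Penalty: 15 × 1% × €67,000.31 = €10,050.05…
Final settlement = outstanding balance + penalty = €50,786.2352… + €10,050.05… = €60,836.28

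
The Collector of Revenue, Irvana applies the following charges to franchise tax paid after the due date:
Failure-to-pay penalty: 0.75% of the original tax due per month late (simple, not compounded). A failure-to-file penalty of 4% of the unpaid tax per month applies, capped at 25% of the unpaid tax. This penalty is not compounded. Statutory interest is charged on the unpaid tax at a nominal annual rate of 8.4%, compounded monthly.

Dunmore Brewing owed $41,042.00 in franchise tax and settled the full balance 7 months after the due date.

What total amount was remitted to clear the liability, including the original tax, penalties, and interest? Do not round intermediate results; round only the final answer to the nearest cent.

$55,510.99

Failure-to-file: 7 × 4% × $41,042.00 = $11,491.76, capped at 25% × $41,042.00 = $10,260.50
Failure-to-pay penalty: 7 × 0.75% × $41,042.00 = $2,154.71…
Interest (8.4%/yr ÷ 12 = 0.7%/month): $41,042.00 × ((1 + 0.007)^7 − 1) = $2,053.7864…
Total = $41,042.00 + $12,415.2050 + $2,053.7864… = $55,510.99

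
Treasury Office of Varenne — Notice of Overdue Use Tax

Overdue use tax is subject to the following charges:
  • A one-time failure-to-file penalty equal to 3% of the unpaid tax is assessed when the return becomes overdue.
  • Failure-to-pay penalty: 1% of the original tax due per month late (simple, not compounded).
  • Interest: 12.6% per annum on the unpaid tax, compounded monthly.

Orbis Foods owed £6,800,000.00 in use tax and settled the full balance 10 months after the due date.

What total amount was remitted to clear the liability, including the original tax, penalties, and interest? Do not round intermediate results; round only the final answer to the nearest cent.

£8,432,698.70

Failure-to-file penalty: 3% × £6,800,000.00 = £204,000.00
Failure-to-pay penalty: 10 × 1% × £6,800,000.00 = £680,000.00
Interest (12.6%/yr ÷ 12 = 1.05%/month): £6,800,000.00 × ((1 + 0.0105)^10 − 1) = £748,698.7001…
Total = £6,800,000.00 + £884,000.0000 + £748,698.7001… = £8,432,698.70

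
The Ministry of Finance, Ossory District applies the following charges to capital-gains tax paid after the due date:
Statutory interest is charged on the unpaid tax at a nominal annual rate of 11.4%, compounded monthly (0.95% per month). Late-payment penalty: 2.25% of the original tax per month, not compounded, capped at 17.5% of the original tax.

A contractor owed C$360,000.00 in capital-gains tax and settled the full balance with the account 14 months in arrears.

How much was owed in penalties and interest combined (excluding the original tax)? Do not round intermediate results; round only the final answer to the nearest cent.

C$113,951.93

Penalty (uncapped): 14 × 2.25% × C$360,000.00 = C$113,400.00; cap = 17.5% × C$360,000.00 = C$63,000.00 → penalty = C$63,000.00
Interest: C$360,000.00 × ((1 + 0.0095)^14 − 1) = C$360,000.00 × 0.1415331… = C$50,951.9321…
Penalties + interest = C$63,000.0000 + C$50,951.9321… = C$113,951.93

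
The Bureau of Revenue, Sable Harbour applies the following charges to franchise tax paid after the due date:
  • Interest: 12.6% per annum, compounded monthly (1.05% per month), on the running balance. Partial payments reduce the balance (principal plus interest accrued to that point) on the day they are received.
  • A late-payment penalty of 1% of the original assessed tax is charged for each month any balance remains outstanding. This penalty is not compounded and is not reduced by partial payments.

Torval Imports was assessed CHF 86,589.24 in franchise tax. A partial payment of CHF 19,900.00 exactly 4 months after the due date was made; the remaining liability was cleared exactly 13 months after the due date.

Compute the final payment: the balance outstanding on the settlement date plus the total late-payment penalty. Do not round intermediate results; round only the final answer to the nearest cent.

Balance at month 4: CHF 86,589.2400 × (1 + 0.0105)^4 = CHF 90,283.6689…
After CHF 19,900.00 payment: CHF 90,283.6689… − CHF 19,900.00 = CHF 70,383.6689…
Balance at month 13: CHF 70,383.6689… × (1 + 0.0105)^9 = CHF 77,321.2314…
Penalty: 13 × 1% × CHF 86,589.24 = CHF 11,256.60…
Final settlement = outstanding balance + penalty = CHF 77,321.2314… + CHF 11,256.60… = CHF 88,577.83

CHF 88,577.83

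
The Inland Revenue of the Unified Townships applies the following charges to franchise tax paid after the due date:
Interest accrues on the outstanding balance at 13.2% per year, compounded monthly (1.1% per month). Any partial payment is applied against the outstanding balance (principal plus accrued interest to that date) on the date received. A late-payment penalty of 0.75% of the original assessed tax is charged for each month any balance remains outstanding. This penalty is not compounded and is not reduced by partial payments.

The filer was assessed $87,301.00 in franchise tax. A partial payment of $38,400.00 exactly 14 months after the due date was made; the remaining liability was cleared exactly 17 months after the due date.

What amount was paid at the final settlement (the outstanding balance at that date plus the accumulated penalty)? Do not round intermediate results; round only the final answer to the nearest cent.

Balance at month 14: $87,301.0000 × (1 + 0.011)^14 = $101,750.2293…
After $38,400.00 payment: $101,750.2293… − $38,400.00 = $63,350.2293…
Balance at month 17: $63,350.2293… × (1 + 0.011)^3 = $65,463.8673…
Penalty: 17 × 0.75% × $87,301.00 = $11,130.88…
Final settlement = outstanding balance + penalty = $65,463.8673… + $11,130.88… = $76,594.74

$76,594.74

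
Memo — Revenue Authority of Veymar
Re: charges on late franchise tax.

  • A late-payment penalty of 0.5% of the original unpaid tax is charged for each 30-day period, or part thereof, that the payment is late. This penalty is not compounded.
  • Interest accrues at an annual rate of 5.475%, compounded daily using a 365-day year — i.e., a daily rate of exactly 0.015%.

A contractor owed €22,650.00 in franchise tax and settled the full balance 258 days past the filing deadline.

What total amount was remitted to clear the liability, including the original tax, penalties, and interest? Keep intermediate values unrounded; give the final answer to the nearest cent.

Penalty periods: ⌈258/30⌉ = 9; penalty = 9 × 0.5% × €22,650.00 = €1,019.25
Interest: €22,650.00 × ((1 + 0.00015)^258 − 1) = €22,650.00 × 0.03945558… = €893.6689…
Total = €22,650.00 + €1,019.2500 + €893.6689… = €24,562.92

€24,562.92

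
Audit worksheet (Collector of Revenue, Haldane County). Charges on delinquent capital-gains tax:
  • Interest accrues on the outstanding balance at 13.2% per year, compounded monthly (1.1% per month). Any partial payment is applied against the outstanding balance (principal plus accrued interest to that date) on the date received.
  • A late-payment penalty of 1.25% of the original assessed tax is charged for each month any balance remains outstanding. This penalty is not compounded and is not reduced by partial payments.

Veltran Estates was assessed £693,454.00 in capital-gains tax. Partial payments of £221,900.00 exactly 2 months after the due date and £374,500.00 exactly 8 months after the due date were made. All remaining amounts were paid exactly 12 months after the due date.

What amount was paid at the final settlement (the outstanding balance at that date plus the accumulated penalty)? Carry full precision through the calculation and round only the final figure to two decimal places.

Balance at month 2: £693,454.0000 × (1 + 0.011)^2 = £708,793.8959…
After £221,900.00 payment: £708,793.8959… − £221,900.00 = £486,893.8959…
Balance at month 8: £486,893.8959… × (1 + 0.011)^6 = £519,925.6740…
After £374,500.00 payment: £519,925.6740… − £374,500.00 = £145,425.6740…
Balance at month 12: £145,425.6740… × (1 + 0.011)^4 = £151,930.7591…
Penalty: 12 × 1.25% × £693,454.00 = £104,018.10
Final settlement = outstanding balance + penalty = £151,930.7591… + £104,018.10 = £255,948.86

£255,948.86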